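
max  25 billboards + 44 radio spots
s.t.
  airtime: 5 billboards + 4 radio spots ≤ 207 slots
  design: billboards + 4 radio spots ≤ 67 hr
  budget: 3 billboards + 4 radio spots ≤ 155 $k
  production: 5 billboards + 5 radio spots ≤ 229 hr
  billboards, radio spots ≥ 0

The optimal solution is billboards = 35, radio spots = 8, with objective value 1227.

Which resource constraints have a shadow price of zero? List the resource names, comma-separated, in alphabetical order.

budget, production

airtime: 207/207 (binding)
design: 67/67 (binding)
budget: 137/155 (slack 18)
production: 215/229 (slack 14)
By complementary slackness, a constraint with positive slack has shadow price 0 → budget, production.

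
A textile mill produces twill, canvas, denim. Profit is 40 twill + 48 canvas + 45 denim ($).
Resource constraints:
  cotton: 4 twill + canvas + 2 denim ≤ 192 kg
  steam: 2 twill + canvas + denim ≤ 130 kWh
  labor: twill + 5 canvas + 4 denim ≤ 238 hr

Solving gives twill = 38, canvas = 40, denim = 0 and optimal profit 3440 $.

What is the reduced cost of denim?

Check each constraint at x*: cotton 192/192 (tight); steam 116/130 (slack 14); labor 238/238 (tight).
Slack constraints have shadow price 0 (complementary slackness).
From A_Bᵀ y = c: 4·y_cotton + 1·y_labor = 40; 1·y_cotton + 5·y_labor = 48.
Solving: y_cotton = 8, y_labor = 8.
Reduced cost of denim: c₃ − yᵀa₃ = 45 − (8·2 + 8·4) = 45 − 48 = -3.

-3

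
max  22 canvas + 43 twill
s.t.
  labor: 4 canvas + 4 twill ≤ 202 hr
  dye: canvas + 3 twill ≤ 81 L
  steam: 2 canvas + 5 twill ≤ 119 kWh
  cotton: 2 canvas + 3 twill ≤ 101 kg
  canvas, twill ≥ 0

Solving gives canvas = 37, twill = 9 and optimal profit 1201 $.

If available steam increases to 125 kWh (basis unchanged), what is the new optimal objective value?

1231

At the optimum: labor uses 184 of 202 (slack = 18); dye uses 64 of 81 (slack = 17); steam uses 119 of 119 (binding); cotton uses 101 of 101 (binding).
Since labor, dye are not tight, their duals are 0.
The binding rows give the dual system: 2·y_steam + 2·y_cotton = 22 and 5·y_steam + 3·y_cotton = 43.
→ y_steam = 5 and y_cotton = 6.
Δz = y_steam·Δb = 5 × (6) = 30, so new z* = 1201 + 30 = 1231.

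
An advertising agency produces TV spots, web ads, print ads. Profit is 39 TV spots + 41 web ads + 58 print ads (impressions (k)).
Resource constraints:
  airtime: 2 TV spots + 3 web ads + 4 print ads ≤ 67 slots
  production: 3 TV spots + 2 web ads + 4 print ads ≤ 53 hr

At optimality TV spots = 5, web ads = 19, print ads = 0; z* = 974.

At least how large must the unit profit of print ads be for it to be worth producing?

64

Both airtime and production are binding at x*.
Dual feasibility on the basic columns requires 2·y_airtime + 3·y_production = 39, 3·y_airtime + 2·y_production = 41.
→ y_airtime = 9 and y_production = 7.
print ads enters the basis when its profit ≥ yᵀa₃ = 9·4 + 7·4 = 64.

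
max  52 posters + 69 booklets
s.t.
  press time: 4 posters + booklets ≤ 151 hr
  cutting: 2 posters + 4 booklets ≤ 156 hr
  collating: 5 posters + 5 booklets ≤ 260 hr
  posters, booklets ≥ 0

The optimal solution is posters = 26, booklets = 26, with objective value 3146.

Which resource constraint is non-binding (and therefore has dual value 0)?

press time

press time: 130/151 (slack 21)
cutting: 156/156 (binding)
collating: 260/260 (binding)
By complementary slackness, a constraint with positive slack has shadow price 0 → press time.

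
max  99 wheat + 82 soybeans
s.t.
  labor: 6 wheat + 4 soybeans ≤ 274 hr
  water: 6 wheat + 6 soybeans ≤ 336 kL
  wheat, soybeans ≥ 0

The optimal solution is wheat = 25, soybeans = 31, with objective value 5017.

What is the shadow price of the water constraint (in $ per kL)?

Check each constraint at x*: labor 274/274 (tight); water 336/336 (tight).
From A_Bᵀ y = c: 6·y_labor + 6·y_water = 99; 4·y_labor + 6·y_water = 82.
This yields shadow prices y_labor = 8.5, y_water = 8.
Shadow price of water = 8.

8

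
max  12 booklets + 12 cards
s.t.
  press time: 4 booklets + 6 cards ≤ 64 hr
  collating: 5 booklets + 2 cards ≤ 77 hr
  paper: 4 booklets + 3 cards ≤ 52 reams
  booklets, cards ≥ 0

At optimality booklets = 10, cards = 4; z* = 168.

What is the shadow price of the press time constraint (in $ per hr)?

1

At the optimum: press time uses 64 of 64 (binding); collating uses 58 of 77 (slack = 19); paper uses 52 of 52 (binding).
By complementary slackness, y = 0 for the non-binding constraint.
Dual feasibility on the basic columns requires 4·y_press time + 4·y_paper = 12, 6·y_press time + 3·y_paper = 12.
→ y_press time = 1 and y_paper = 2.
Shadow price of press time = 1.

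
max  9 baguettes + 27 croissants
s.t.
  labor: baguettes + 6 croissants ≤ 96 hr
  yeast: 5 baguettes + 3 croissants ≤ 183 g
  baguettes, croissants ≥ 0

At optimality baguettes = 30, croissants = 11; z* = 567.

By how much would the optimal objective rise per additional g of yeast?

Both labor and yeast are binding at x*.
From A_Bᵀ y = c: 1·y_labor + 5·y_yeast = 9; 6·y_labor + 3·y_yeast = 27.
Solving: y_labor = 4, y_yeast = 1.
Shadow price of yeast = 1.

1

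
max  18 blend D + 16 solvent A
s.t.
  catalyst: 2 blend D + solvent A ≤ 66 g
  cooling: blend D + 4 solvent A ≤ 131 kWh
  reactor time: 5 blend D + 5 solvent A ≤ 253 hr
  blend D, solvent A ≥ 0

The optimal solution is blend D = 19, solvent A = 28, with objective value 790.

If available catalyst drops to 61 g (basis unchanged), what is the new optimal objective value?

Binding: catalyst and cooling. Non-binding: reactor time (18 unused).
By complementary slackness, y = 0 for the non-binding constraint.
From A_Bᵀ y = c: 2·y_catalyst + 1·y_cooling = 18; 1·y_catalyst + 4·y_cooling = 16.
→ y_catalyst = 8 and y_cooling = 2.
Δz = y_catalyst·Δb = 8 × (-5) = -40, so new z* = 790 − 40 = 750.

750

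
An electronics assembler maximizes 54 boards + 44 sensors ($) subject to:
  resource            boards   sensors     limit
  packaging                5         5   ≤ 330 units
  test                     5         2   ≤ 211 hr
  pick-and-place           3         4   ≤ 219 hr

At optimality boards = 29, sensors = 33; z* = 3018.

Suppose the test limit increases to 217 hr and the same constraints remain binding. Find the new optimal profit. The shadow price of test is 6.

Δb = 6, so new z* = 3018 + (6)·(6) = 3018 + 36 = 3054.

3054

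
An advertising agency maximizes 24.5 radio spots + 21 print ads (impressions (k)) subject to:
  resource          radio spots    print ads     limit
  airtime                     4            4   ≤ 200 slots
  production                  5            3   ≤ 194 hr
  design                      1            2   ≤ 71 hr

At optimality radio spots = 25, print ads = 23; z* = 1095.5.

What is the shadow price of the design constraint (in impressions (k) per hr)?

Check each constraint at x*: airtime 192/200 (slack 8); production 194/194 (tight); design 71/71 (tight).
Slack constraints have shadow price 0 (complementary slackness).
Dual feasibility on the basic columns requires 5·y_production + 1·y_design = 24.5, 3·y_production + 2·y_design = 21.
→ y_production = 4 and y_design = 4.5.
Shadow price of design = 4.5.

4.5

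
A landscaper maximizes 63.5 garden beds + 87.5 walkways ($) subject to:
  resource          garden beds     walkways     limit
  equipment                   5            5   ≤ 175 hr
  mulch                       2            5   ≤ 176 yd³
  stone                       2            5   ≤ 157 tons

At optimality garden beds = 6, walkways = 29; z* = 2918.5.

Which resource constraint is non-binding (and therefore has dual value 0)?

mulch

equipment: 175/175 (binding)
mulch: 157/176 (slack 19)
stone: 157/157 (binding)
By complementary slackness, a constraint with positive slack has shadow price 0 → mulch.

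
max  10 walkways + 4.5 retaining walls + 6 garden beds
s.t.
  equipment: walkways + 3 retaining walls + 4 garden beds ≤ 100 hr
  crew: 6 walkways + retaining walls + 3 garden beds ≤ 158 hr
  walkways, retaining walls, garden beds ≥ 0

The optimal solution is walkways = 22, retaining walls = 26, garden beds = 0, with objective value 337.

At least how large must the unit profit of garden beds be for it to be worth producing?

At the optimum: equipment uses 100 of 100 (binding); crew uses 158 of 158 (binding).
From A_Bᵀ y = c: 1·y_equipment + 6·y_crew = 10; 3·y_equipment + 1·y_crew = 4.5.
This yields shadow prices y_equipment = 1, y_crew = 1.5.
garden beds enters the basis when its profit ≥ yᵀa₃ = 1·4 + 1.5·3 = 8.5.

8.5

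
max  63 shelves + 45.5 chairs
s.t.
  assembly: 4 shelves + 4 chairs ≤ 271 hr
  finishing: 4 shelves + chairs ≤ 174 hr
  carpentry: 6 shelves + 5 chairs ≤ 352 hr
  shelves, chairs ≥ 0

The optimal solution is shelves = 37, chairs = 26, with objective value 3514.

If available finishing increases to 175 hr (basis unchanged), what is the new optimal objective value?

At the optimum: assembly uses 252 of 271 (slack = 19); finishing uses 174 of 174 (binding); carpentry uses 352 of 352 (binding).
By complementary slackness, y = 0 for the non-binding constraint.
From A_Bᵀ y = c: 4·y_finishing + 6·y_carpentry = 63; 1·y_finishing + 5·y_carpentry = 45.5.
Solving: y_finishing = 3, y_carpentry = 8.5.
Δz = y_finishing·Δb = 3 × (1) = 3, so new z* = 3514 + 3 = 3517.

3517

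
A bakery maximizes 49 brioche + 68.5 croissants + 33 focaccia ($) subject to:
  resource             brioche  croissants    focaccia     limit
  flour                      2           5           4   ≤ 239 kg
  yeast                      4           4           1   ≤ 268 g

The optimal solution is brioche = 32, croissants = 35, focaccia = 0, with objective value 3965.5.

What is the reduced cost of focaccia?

-2

Both flour and yeast are binding at x*.
Dual feasibility on the basic columns requires 2·y_flour + 4·y_yeast = 49, 5·y_flour + 4·y_yeast = 68.5.
→ y_flour = 6.5 and y_yeast = 9.
Reduced cost of focaccia: c₃ − yᵀa₃ = 33 − (6.5·4 + 9·1) = 33 − 35 = -2.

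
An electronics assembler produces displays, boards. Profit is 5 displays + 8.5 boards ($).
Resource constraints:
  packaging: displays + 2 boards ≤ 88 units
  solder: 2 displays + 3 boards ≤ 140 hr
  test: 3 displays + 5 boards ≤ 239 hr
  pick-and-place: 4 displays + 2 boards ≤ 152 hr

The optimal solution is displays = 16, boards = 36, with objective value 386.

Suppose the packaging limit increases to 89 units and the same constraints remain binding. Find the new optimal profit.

388

At the optimum: packaging uses 88 of 88 (binding); solder uses 140 of 140 (binding); test uses 228 of 239 (slack = 11); pick-and-place uses 136 of 152 (slack = 16).
Since test, pick-and-place are not tight, their duals are 0.
From A_Bᵀ y = c: 1·y_packaging + 2·y_solder = 5; 2·y_packaging + 3·y_solder = 8.5.
→ y_packaging = 2 and y_solder = 1.5.
Δz = y_packaging·Δb = 2 × (1) = 2, so new z* = 386 + 2 = 388.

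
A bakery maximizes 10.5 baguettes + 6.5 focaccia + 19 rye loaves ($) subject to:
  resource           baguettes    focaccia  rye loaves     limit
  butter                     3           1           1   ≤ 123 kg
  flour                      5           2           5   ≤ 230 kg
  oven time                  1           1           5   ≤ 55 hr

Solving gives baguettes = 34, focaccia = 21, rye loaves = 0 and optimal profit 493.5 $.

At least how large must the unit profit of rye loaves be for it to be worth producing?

Check each constraint at x*: butter 123/123 (tight); flour 212/230 (slack 18); oven time 55/55 (tight).
By complementary slackness, y = 0 for the non-binding constraint.
The binding rows give the dual system: 3·y_butter + 1·y_oven time = 10.5 and 1·y_butter + 1·y_oven time = 6.5.
→ y_butter = 2 and y_oven time = 4.5.
rye loaves enters the basis when its profit ≥ yᵀa₃ = 2·1 + 4.5·5 = 24.5.

24.5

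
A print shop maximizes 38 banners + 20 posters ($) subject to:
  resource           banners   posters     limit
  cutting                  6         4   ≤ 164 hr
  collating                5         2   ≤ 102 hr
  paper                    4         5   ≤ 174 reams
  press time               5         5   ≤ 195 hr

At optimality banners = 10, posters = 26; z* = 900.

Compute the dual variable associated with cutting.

Binding: cutting and collating. Non-binding: paper (4 unused), press time (15 unused).
Slack constraints have shadow price 0 (complementary slackness).
Dual feasibility on the basic columns requires 6·y_cutting + 5·y_collating = 38, 4·y_cutting + 2·y_collating = 20.
This yields shadow prices y_cutting = 3, y_collating = 4.
Shadow price of cutting = 3.

3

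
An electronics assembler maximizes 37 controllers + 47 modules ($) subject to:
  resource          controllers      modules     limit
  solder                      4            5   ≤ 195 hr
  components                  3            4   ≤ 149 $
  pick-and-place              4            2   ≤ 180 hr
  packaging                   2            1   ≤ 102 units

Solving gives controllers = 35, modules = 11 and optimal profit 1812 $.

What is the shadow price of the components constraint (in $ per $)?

Check each constraint at x*: solder 195/195 (tight); components 149/149 (tight); pick-and-place 162/180 (slack 18); packaging 81/102 (slack 21).
Since pick-and-place, packaging are not tight, their duals are 0.
Dual feasibility on the basic columns requires 4·y_solder + 3·y_components = 37, 5·y_solder + 4·y_components = 47.
→ y_solder = 7 and y_components = 3.
Shadow price of components = 3.

3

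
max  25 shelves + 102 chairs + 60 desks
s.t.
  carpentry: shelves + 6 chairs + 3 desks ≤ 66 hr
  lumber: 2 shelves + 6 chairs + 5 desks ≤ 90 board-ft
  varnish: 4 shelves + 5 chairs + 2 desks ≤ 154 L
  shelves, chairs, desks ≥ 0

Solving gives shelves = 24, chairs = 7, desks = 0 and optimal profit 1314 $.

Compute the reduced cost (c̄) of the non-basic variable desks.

-7

At the optimum: carpentry uses 66 of 66 (binding); lumber uses 90 of 90 (binding); varnish uses 131 of 154 (slack = 23).
Since varnish is not tight, its dual is 0.
The binding rows give the dual system: 1·y_carpentry + 2·y_lumber = 25 and 6·y_carpentry + 6·y_lumber = 102.
→ y_carpentry = 9 and y_lumber = 8.
Reduced cost of desks: c₃ − yᵀa₃ = 60 − (9·3 + 8·5) = 60 − 67 = -7.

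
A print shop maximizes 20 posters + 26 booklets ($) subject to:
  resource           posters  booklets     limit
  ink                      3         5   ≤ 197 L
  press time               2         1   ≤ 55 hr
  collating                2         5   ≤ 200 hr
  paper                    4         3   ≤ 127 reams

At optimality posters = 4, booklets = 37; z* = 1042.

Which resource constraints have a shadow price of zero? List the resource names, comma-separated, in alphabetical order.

collating, press time

ink: 197/197 (binding)
press time: 45/55 (slack 10)
collating: 193/200 (slack 7)
paper: 127/127 (binding)
By complementary slackness, a constraint with positive slack has shadow price 0 → collating, press time.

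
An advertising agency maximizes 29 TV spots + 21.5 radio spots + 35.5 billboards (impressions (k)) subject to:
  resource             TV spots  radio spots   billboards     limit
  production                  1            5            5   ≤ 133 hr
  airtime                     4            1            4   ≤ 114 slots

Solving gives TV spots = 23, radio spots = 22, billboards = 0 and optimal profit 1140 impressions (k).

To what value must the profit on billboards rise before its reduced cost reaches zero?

41

Check each constraint at x*: production 133/133 (tight); airtime 114/114 (tight).
Dual feasibility on the basic columns requires 1·y_production + 4·y_airtime = 29, 5·y_production + 1·y_airtime = 21.5.
This yields shadow prices y_production = 3, y_airtime = 6.5.
billboards enters the basis when its profit ≥ yᵀa₃ = 3·5 + 6.5·4 = 41.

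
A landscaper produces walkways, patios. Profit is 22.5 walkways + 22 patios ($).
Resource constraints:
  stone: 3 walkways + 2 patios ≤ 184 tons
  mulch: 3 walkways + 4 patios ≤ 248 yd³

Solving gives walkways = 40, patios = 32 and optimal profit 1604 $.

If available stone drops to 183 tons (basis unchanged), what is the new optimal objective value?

Check each constraint at x*: stone 184/184 (tight); mulch 248/248 (tight).
From A_Bᵀ y = c: 3·y_stone + 3·y_mulch = 22.5; 2·y_stone + 4·y_mulch = 22.
→ y_stone = 4 and y_mulch = 3.5.
Δz = y_stone·Δb = 4 × (-1) = -4, so new z* = 1604 − 4 = 1600.

1600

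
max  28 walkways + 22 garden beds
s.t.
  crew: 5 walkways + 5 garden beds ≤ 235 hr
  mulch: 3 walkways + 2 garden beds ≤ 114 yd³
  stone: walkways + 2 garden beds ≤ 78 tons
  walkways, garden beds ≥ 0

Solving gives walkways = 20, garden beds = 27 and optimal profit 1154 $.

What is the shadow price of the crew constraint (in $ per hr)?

2

Binding: crew and mulch. Non-binding: stone (4 unused).
Since stone is not tight, its dual is 0.
The binding rows give the dual system: 5·y_crew + 3·y_mulch = 28 and 5·y_crew + 2·y_mulch = 22.
→ y_crew = 2 and y_mulch = 6.
Shadow price of crew = 2.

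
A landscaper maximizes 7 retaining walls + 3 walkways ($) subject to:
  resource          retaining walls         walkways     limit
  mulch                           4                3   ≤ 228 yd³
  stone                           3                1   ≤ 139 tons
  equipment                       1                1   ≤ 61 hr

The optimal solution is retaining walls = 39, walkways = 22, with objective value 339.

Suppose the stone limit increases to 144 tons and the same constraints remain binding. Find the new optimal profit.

Check each constraint at x*: mulch 222/228 (slack 6); stone 139/139 (tight); equipment 61/61 (tight).
Slack constraints have shadow price 0 (complementary slackness).
From A_Bᵀ y = c: 3·y_stone + 1·y_equipment = 7; 1·y_stone + 1·y_equipment = 3.
This yields shadow prices y_stone = 2, y_equipment = 1.
Δz = y_stone·Δb = 2 × (5) = 10, so new z* = 339 + 10 = 349.

349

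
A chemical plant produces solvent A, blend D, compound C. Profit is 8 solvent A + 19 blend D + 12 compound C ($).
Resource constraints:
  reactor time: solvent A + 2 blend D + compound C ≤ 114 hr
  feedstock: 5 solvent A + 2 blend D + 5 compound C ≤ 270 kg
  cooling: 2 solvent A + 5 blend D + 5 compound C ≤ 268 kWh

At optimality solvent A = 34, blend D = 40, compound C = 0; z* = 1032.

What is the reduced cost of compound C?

-5

Check each constraint at x*: reactor time 114/114 (tight); feedstock 250/270 (slack 20); cooling 268/268 (tight).
Since feedstock is not tight, its dual is 0.
The binding rows give the dual system: 1·y_reactor time + 2·y_cooling = 8 and 2·y_reactor time + 5·y_cooling = 19.
→ y_reactor time = 2 and y_cooling = 3.
Reduced cost of compound C: c₃ − yᵀa₃ = 12 − (2·1 + 3·5) = 12 − 17 = -5.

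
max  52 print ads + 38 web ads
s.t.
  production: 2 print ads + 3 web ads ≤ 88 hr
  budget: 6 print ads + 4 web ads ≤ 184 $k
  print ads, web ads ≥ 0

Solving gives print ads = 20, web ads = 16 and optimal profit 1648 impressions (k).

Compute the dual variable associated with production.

Both production and budget are binding at x*.
Dual feasibility on the basic columns requires 2·y_production + 6·y_budget = 52, 3·y_production + 4·y_budget = 38.
This yields shadow prices y_production = 2, y_budget = 8.
Shadow price of production = 2.

2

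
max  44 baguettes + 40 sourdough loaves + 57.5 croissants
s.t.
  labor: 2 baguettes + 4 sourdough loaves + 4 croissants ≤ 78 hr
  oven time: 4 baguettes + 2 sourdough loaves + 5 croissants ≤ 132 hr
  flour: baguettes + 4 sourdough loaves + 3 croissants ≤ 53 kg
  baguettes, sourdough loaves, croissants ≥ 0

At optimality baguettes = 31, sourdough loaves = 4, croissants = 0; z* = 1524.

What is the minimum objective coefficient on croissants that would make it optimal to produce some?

Check each constraint at x*: labor 78/78 (tight); oven time 132/132 (tight); flour 47/53 (slack 6).
Since flour is not tight, its dual is 0.
The binding rows give the dual system: 2·y_labor + 4·y_oven time = 44 and 4·y_labor + 2·y_oven time = 40.
This yields shadow prices y_labor = 6, y_oven time = 8.
croissants enters the basis when its profit ≥ yᵀa₃ = 6·4 + 8·5 = 64.

64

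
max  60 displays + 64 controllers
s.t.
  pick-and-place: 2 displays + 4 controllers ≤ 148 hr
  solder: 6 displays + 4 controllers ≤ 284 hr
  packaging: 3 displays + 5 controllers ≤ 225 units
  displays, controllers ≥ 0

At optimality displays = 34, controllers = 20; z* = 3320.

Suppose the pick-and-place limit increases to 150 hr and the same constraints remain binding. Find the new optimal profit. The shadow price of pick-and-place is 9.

Δb = 2, so new z* = 3320 + (9)·(2) = 3320 + 18 = 3338.

3338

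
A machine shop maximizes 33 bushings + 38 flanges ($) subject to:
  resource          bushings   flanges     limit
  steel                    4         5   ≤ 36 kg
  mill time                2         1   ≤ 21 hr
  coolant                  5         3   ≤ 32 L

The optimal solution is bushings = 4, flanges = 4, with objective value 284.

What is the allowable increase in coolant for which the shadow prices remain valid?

Binding constraints: steel, coolant. The basis is B = [[4,5],[5,3]] with det -13.
Per unit increase in coolant, x* moves by d = (0.3846, -0.3077).
The basis stays optimal until flanges reaches 0; allowable increase = 13 L.

13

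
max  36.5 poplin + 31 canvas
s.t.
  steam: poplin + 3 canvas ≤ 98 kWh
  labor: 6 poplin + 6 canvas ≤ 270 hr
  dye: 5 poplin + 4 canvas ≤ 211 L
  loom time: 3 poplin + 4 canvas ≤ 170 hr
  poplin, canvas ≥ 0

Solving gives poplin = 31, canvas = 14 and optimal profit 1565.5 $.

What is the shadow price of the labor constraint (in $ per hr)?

1.5

Binding: labor and dye. Non-binding: steam (25 unused), loom time (21 unused).
Slack constraints have shadow price 0 (complementary slackness).
The binding rows give the dual system: 6·y_labor + 5·y_dye = 36.5 and 6·y_labor + 4·y_dye = 31.
Solving: y_labor = 1.5, y_dye = 5.5.
Shadow price of labor = 1.5.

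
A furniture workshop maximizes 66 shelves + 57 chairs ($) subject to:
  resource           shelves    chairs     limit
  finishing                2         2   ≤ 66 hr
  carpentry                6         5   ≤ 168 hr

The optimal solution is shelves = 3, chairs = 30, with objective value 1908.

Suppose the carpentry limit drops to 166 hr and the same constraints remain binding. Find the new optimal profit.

At the optimum: finishing uses 66 of 66 (binding); carpentry uses 168 of 168 (binding).
From A_Bᵀ y = c: 2·y_finishing + 6·y_carpentry = 66; 2·y_finishing + 5·y_carpentry = 57.
This yields shadow prices y_finishing = 6, y_carpentry = 9.
Δz = y_carpentry·Δb = 9 × (-2) = -18, so new z* = 1908 − 18 = 1890.

1890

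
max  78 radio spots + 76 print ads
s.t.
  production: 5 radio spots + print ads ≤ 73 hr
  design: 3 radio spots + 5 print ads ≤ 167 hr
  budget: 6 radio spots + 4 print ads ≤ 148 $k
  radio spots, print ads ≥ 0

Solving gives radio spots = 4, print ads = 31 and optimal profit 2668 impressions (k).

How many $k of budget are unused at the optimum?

0

budget used = 6·4 + 4·31 = 148; slack = 148 − 148 = 0.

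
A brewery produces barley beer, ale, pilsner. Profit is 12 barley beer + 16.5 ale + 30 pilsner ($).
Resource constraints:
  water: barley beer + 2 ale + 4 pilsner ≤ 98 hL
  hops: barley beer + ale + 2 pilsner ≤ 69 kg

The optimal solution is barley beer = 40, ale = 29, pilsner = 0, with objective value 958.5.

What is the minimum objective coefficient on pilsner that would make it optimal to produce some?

33

Both water and hops are binding at x*.
From A_Bᵀ y = c: 1·y_water + 1·y_hops = 12; 2·y_water + 1·y_hops = 16.5.
→ y_water = 4.5 and y_hops = 7.5.
pilsner enters the basis when its profit ≥ yᵀa₃ = 4.5·4 + 7.5·2 = 33.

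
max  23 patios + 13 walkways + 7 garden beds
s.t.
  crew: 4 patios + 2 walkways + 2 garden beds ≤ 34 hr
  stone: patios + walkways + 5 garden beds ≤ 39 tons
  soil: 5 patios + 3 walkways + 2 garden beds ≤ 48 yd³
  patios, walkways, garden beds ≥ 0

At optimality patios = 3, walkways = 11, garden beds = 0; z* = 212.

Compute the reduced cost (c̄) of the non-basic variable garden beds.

Check each constraint at x*: crew 34/34 (tight); stone 14/39 (slack 25); soil 48/48 (tight).
By complementary slackness, y = 0 for the non-binding constraint.
The binding rows give the dual system: 4·y_crew + 5·y_soil = 23 and 2·y_crew + 3·y_soil = 13.
→ y_crew = 2 and y_soil = 3.
Reduced cost of garden beds: c₃ − yᵀa₃ = 7 − (2·2 + 3·2) = 7 − 10 = -3.

-3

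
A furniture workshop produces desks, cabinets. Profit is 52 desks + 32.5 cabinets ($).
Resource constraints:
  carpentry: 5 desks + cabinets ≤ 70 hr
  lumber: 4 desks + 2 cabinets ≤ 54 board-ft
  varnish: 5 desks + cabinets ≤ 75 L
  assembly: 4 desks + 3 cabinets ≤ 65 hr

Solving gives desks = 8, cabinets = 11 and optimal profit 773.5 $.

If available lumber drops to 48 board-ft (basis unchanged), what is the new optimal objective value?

Check each constraint at x*: carpentry 51/70 (slack 19); lumber 54/54 (tight); varnish 51/75 (slack 24); assembly 65/65 (tight).
By complementary slackness, y = 0 for the non-binding constraints.
The binding rows give the dual system: 4·y_lumber + 4·y_assembly = 52 and 2·y_lumber + 3·y_assembly = 32.5.
→ y_lumber = 6.5 and y_assembly = 6.5.
Δz = y_lumber·Δb = 6.5 × (-6) = -39, so new z* = 773.5 − 39 = 734.5.

734.5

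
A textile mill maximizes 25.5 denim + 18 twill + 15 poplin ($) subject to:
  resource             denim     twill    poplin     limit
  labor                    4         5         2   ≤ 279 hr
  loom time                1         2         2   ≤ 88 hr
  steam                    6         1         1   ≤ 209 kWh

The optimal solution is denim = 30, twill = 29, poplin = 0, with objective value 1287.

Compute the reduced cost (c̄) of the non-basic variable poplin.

-3

Binding: loom time and steam. Non-binding: labor (14 unused).
Since labor is not tight, its dual is 0.
The binding rows give the dual system: 1·y_loom time + 6·y_steam = 25.5 and 2·y_loom time + 1·y_steam = 18.
→ y_loom time = 7.5 and y_steam = 3.
Reduced cost of poplin: c₃ − yᵀa₃ = 15 − (7.5·2 + 3·1) = 15 − 18 = -3.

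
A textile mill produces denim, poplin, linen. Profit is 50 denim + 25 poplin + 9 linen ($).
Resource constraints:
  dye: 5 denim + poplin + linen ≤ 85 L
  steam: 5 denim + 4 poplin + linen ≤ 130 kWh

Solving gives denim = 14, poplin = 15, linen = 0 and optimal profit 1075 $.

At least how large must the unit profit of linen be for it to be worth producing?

10

At the optimum: dye uses 85 of 85 (binding); steam uses 130 of 130 (binding).
Dual feasibility on the basic columns requires 5·y_dye + 5·y_steam = 50, 1·y_dye + 4·y_steam = 25.
This yields shadow prices y_dye = 5, y_steam = 5.
linen enters the basis when its profit ≥ yᵀa₃ = 5·1 + 5·1 = 10.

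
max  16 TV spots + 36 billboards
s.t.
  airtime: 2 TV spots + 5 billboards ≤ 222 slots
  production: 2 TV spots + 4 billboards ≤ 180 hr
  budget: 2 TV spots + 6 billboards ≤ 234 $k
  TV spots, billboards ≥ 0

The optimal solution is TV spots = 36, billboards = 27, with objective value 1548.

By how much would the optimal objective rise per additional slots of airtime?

Check each constraint at x*: airtime 207/222 (slack 15); production 180/180 (tight); budget 234/234 (tight).
Since airtime is not tight, its dual is 0.
The binding rows give the dual system: 2·y_production + 2·y_budget = 16 and 4·y_production + 6·y_budget = 36.
Solving: y_production = 6, y_budget = 2.
Shadow price of airtime = 0.

0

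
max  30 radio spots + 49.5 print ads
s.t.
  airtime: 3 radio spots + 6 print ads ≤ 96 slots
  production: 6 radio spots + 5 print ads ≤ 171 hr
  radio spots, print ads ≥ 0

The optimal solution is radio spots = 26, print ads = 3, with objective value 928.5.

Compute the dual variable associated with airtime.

7

At the optimum: airtime uses 96 of 96 (binding); production uses 171 of 171 (binding).
From A_Bᵀ y = c: 3·y_airtime + 6·y_production = 30; 6·y_airtime + 5·y_production = 49.5.
This yields shadow prices y_airtime = 7, y_production = 1.5.
Shadow price of airtime = 7.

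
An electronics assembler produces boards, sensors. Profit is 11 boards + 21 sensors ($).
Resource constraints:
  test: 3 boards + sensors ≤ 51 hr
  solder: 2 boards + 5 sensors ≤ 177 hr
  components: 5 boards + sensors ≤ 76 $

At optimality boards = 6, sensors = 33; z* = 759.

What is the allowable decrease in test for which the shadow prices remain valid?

15.6

Binding constraints: test, solder. The basis is B = [[3,1],[2,5]] with det 13.
Per unit decrease in test, x* moves by d = (-0.3846, 0.1538).
The basis stays optimal until boards reaches 0; allowable decrease = 15.6 hr.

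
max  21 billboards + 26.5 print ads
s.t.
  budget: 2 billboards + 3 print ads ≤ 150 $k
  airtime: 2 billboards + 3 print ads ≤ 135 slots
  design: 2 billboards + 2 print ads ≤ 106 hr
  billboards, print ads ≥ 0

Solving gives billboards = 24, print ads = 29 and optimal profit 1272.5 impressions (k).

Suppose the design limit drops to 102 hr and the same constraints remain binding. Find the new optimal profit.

1252.5

Check each constraint at x*: budget 135/150 (slack 15); airtime 135/135 (tight); design 106/106 (tight).
Since budget is not tight, its dual is 0.
The binding rows give the dual system: 2·y_airtime + 2·y_design = 21 and 3·y_airtime + 2·y_design = 26.5.
This yields shadow prices y_airtime = 5.5, y_design = 5.
Δz = y_design·Δb = 5 × (-4) = -20, so new z* = 1272.5 − 20 = 1252.5.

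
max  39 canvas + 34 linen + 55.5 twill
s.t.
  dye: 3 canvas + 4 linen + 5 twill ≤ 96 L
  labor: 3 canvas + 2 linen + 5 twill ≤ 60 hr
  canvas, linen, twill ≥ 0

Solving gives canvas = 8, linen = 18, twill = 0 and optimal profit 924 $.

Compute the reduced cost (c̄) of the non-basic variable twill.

-9.5

Both dye and labor are binding at x*.
From A_Bᵀ y = c: 3·y_dye + 3·y_labor = 39; 4·y_dye + 2·y_labor = 34.
→ y_dye = 4 and y_labor = 9.
Reduced cost of twill: c₃ − yᵀa₃ = 55.5 − (4·5 + 9·5) = 55.5 − 65 = -9.5.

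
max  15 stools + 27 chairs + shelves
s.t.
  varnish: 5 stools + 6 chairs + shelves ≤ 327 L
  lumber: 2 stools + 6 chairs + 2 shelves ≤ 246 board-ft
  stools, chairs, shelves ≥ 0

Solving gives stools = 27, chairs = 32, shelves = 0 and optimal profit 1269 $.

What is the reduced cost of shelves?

At the optimum: varnish uses 327 of 327 (binding); lumber uses 246 of 246 (binding).
The binding rows give the dual system: 5·y_varnish + 2·y_lumber = 15 and 6·y_varnish + 6·y_lumber = 27.
Solving: y_varnish = 2, y_lumber = 2.5.
Reduced cost of shelves: c₃ − yᵀa₃ = 1 − (2·1 + 2.5·2) = 1 − 7 = -6.

-6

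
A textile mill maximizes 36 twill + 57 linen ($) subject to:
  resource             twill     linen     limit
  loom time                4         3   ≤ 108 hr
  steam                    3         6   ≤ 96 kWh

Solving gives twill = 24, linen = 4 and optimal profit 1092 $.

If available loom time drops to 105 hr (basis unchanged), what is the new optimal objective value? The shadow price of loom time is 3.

1083

Δb = -3, so new z* = 1092 + (3)·(-3) = 1092 − 9 = 1083.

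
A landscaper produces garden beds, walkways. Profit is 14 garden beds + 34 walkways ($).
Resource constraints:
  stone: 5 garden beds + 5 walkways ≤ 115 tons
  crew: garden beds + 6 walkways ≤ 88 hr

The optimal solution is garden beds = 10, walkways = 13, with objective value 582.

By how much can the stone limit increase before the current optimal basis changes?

Binding constraints: stone, crew. The basis is B = [[5,5],[1,6]] with det 25.
Per unit increase in stone, x* moves by d = (0.24, -0.04).
The basis stays optimal until walkways reaches 0; allowable increase = 325 tons.

325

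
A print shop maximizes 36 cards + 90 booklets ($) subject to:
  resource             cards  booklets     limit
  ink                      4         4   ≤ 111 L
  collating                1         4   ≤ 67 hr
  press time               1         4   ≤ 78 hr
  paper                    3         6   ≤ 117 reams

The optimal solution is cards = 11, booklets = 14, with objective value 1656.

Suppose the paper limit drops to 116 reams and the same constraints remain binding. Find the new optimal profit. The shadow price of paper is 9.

1647

Δb = -1, so new z* = 1656 + (9)·(-1) = 1656 − 9 = 1647.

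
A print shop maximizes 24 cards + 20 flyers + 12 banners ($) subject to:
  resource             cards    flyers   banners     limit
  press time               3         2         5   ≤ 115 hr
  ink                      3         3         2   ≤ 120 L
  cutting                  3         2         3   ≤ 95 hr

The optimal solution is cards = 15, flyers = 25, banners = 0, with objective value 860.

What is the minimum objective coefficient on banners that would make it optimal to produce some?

At the optimum: press time uses 95 of 115 (slack = 20); ink uses 120 of 120 (binding); cutting uses 95 of 95 (binding).
By complementary slackness, y = 0 for the non-binding constraint.
The binding rows give the dual system: 3·y_ink + 3·y_cutting = 24 and 3·y_ink + 2·y_cutting = 20.
This yields shadow prices y_ink = 4, y_cutting = 4.
banners enters the basis when its profit ≥ yᵀa₃ = 4·2 + 4·3 = 20.

20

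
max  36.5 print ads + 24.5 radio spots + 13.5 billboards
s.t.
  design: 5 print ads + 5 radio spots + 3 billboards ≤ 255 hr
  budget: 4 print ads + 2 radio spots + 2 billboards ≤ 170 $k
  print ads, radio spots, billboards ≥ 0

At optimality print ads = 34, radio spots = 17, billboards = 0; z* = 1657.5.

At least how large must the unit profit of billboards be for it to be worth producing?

19.5

At the optimum: design uses 255 of 255 (binding); budget uses 170 of 170 (binding).
From A_Bᵀ y = c: 5·y_design + 4·y_budget = 36.5; 5·y_design + 2·y_budget = 24.5.
Solving: y_design = 2.5, y_budget = 6.
billboards enters the basis when its profit ≥ yᵀa₃ = 2.5·3 + 6·2 = 19.5.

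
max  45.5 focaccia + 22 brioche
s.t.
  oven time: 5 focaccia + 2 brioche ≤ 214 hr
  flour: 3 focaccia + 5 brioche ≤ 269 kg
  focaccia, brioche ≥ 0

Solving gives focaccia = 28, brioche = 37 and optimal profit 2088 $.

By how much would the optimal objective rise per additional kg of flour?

1

At the optimum: oven time uses 214 of 214 (binding); flour uses 269 of 269 (binding).
From A_Bᵀ y = c: 5·y_oven time + 3·y_flour = 45.5; 2·y_oven time + 5·y_flour = 22.
→ y_oven time = 8.5 and y_flour = 1.
Shadow price of flour = 1.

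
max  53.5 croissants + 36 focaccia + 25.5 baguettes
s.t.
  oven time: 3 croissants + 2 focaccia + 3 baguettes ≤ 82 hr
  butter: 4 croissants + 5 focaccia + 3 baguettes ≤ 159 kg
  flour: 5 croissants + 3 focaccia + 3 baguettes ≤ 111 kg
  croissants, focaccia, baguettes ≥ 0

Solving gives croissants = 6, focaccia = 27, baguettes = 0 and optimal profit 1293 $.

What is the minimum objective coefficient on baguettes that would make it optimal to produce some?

Check each constraint at x*: oven time 72/82 (slack 10); butter 159/159 (tight); flour 111/111 (tight).
By complementary slackness, y = 0 for the non-binding constraint.
From A_Bᵀ y = c: 4·y_butter + 5·y_flour = 53.5; 5·y_butter + 3·y_flour = 36.
This yields shadow prices y_butter = 1.5, y_flour = 9.5.
baguettes enters the basis when its profit ≥ yᵀa₃ = 1.5·3 + 9.5·3 = 33.

33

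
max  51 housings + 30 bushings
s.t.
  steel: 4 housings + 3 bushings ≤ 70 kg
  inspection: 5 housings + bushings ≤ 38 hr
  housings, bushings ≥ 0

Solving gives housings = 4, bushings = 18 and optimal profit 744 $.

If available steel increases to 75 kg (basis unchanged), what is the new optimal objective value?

789

Check each constraint at x*: steel 70/70 (tight); inspection 38/38 (tight).
The binding rows give the dual system: 4·y_steel + 5·y_inspection = 51 and 3·y_steel + 1·y_inspection = 30.
→ y_steel = 9 and y_inspection = 3.
Δz = y_steel·Δb = 9 × (5) = 45, so new z* = 744 + 45 = 789.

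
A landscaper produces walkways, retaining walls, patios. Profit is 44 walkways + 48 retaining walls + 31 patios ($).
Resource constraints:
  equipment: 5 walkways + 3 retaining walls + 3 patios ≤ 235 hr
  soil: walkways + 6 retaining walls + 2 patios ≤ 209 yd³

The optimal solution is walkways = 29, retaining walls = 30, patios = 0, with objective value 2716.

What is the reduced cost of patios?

-1

Check each constraint at x*: equipment 235/235 (tight); soil 209/209 (tight).
From A_Bᵀ y = c: 5·y_equipment + 1·y_soil = 44; 3·y_equipment + 6·y_soil = 48.
This yields shadow prices y_equipment = 8, y_soil = 4.
Reduced cost of patios: c₃ − yᵀa₃ = 31 − (8·3 + 4·2) = 31 − 32 = -1.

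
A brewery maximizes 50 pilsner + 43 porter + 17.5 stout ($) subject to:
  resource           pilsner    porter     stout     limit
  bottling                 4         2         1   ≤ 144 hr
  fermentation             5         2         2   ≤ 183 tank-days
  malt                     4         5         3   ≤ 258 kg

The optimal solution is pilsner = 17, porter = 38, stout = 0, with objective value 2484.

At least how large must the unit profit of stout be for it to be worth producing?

24.5

Binding: bottling and malt. Non-binding: fermentation (22 unused).
By complementary slackness, y = 0 for the non-binding constraint.
The binding rows give the dual system: 4·y_bottling + 4·y_malt = 50 and 2·y_bottling + 5·y_malt = 43.
Solving: y_bottling = 6.5, y_malt = 6.
stout enters the basis when its profit ≥ yᵀa₃ = 6.5·1 + 6·3 = 24.5.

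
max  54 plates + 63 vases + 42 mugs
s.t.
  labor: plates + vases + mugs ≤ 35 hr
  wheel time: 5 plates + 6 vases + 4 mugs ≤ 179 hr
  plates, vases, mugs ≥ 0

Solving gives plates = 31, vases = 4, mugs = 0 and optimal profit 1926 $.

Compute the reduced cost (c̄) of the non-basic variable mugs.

Check each constraint at x*: labor 35/35 (tight); wheel time 179/179 (tight).
The binding rows give the dual system: 1·y_labor + 5·y_wheel time = 54 and 1·y_labor + 6·y_wheel time = 63.
This yields shadow prices y_labor = 9, y_wheel time = 9.
Reduced cost of mugs: c₃ − yᵀa₃ = 42 − (9·1 + 9·4) = 42 − 45 = -3.

-3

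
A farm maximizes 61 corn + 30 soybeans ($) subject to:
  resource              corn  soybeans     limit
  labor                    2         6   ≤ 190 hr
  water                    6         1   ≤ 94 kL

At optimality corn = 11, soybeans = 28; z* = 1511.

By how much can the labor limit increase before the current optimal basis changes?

374

Binding constraints: labor, water. The basis is B = [[2,6],[6,1]] with det -34.
Per unit increase in labor, x* moves by d = (-0.0294, 0.1765).
The basis stays optimal until corn reaches 0; allowable increase = 374 hr.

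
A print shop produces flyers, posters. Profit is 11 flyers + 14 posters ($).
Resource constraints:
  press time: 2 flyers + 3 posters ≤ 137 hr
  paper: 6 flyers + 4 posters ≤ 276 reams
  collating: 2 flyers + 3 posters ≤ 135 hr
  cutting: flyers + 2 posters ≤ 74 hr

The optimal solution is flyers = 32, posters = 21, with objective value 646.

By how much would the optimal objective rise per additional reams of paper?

1

Check each constraint at x*: press time 127/137 (slack 10); paper 276/276 (tight); collating 127/135 (slack 8); cutting 74/74 (tight).
By complementary slackness, y = 0 for the non-binding constraints.
From A_Bᵀ y = c: 6·y_paper + 1·y_cutting = 11; 4·y_paper + 2·y_cutting = 14.
This yields shadow prices y_paper = 1, y_cutting = 5.
Shadow price of paper = 1.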